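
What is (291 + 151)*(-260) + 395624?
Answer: 280704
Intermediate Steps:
(291 + 151)*(-260) + 395624 = 442*(-260) + 395624 = -114920 + 395624 = 280704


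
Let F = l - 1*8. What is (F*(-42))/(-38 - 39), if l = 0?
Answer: -48/11 ≈ -4.3636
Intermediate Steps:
F = -8 (F = 0 - 1*8 = 0 - 8 = -8)
(F*(-42))/(-38 - 39) = (-8*(-42))/(-38 - 39) = 336/(-77) = 336*(-1/77) = -48/11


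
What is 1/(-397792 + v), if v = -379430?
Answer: -1/777222 ≈ -1.2866e-6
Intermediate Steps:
1/(-397792 + v) = 1/(-397792 - 379430) = 1/(-777222) = -1/777222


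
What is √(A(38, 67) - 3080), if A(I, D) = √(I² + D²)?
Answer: √(-3080 + √5933) ≈ 54.799*I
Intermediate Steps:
A(I, D) = √(D² + I²)
√(A(38, 67) - 3080) = √(√(67² + 38²) - 3080) = √(√(4489 + 1444) - 3080) = √(√5933 - 3080) = √(-3080 + √5933)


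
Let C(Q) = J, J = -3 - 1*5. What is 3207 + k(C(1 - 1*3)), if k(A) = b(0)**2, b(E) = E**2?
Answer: 3207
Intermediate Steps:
J = -8 (J = -3 - 5 = -8)
C(Q) = -8
k(A) = 0 (k(A) = (0**2)**2 = 0**2 = 0)
3207 + k(C(1 - 1*3)) = 3207 + 0 = 3207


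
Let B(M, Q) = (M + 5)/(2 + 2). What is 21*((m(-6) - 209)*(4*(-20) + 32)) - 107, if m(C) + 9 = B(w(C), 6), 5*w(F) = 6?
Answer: 1090373/5 ≈ 2.1807e+5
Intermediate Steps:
w(F) = 6/5 (w(F) = (⅕)*6 = 6/5)
B(M, Q) = 5/4 + M/4 (B(M, Q) = (5 + M)/4 = (5 + M)*(¼) = 5/4 + M/4)
m(C) = -149/20 (m(C) = -9 + (5/4 + (¼)*(6/5)) = -9 + (5/4 + 3/10) = -9 + 31/20 = -149/20)
21*((m(-6) - 209)*(4*(-20) + 32)) - 107 = 21*((-149/20 - 209)*(4*(-20) + 32)) - 107 = 21*(-4329*(-80 + 32)/20) - 107 = 21*(-4329/20*(-48)) - 107 = 21*(51948/5) - 107 = 1090908/5 - 107 = 1090373/5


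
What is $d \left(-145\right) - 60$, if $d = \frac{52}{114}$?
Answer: $- \frac{7190}{57} \approx -126.14$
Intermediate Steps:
$d = \frac{26}{57}$ ($d = 52 \cdot \frac{1}{114} = \frac{26}{57} \approx 0.45614$)
$d \left(-145\right) - 60 = \frac{26}{57} \left(-145\right) - 60 = - \frac{3770}{57} - 60 = - \frac{7190}{57}$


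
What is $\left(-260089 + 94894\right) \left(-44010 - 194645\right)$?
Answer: $39424612725$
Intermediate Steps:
$\left(-260089 + 94894\right) \left(-44010 - 194645\right) = \left(-165195\right) \left(-238655\right) = 39424612725$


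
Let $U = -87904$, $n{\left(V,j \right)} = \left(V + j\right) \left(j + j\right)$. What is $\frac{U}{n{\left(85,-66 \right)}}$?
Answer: $\frac{21976}{627} \approx 35.049$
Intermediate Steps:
$n{\left(V,j \right)} = 2 j \left(V + j\right)$ ($n{\left(V,j \right)} = \left(V + j\right) 2 j = 2 j \left(V + j\right)$)
$\frac{U}{n{\left(85,-66 \right)}} = - \frac{87904}{2 \left(-66\right) \left(85 - 66\right)} = - \frac{87904}{2 \left(-66\right) 19} = - \frac{87904}{-2508} = \left(-87904\right) \left(- \frac{1}{2508}\right) = \frac{21976}{627}$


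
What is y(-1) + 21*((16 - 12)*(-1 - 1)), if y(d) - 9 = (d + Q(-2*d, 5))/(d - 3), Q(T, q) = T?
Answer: -637/4 ≈ -159.25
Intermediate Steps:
y(d) = 9 - d/(-3 + d) (y(d) = 9 + (d - 2*d)/(d - 3) = 9 + (-d)/(-3 + d) = 9 - d/(-3 + d))
y(-1) + 21*((16 - 12)*(-1 - 1)) = (-27 + 8*(-1))/(-3 - 1) + 21*((16 - 12)*(-1 - 1)) = (-27 - 8)/(-4) + 21*(4*(-2)) = -¼*(-35) + 21*(-8) = 35/4 - 168 = -637/4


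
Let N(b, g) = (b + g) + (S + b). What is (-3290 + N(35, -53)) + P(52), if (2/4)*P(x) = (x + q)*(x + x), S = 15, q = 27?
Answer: 13174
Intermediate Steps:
P(x) = 4*x*(27 + x) (P(x) = 2*((x + 27)*(x + x)) = 2*((27 + x)*(2*x)) = 2*(2*x*(27 + x)) = 4*x*(27 + x))
N(b, g) = 15 + g + 2*b (N(b, g) = (b + g) + (15 + b) = 15 + g + 2*b)
(-3290 + N(35, -53)) + P(52) = (-3290 + (15 - 53 + 2*35)) + 4*52*(27 + 52) = (-3290 + (15 - 53 + 70)) + 4*52*79 = (-3290 + 32) + 16432 = -3258 + 16432 = 13174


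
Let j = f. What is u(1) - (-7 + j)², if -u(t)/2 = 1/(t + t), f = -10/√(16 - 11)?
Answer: -70 - 28*√5 ≈ -132.61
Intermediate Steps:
f = -2*√5 (f = -10*√5/5 = -2*√5 ≈ -4.4721)
u(t) = -1/t (u(t) = -2/(t + t) = -2*1/(2*t) = -1/t)
j = -2*√5 ≈ -4.4721
u(1) - (-7 + j)² = -1/1 - (-7 - 2*√5)² = -1*1 - (-7 - 2*√5)² = -1 - (-7 - 2*√5)²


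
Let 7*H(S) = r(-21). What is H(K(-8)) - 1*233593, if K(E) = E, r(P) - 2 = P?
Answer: -1635170/7 ≈ -2.3360e+5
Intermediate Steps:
r(P) = 2 + P
H(S) = -19/7 (H(S) = (2 - 21)/7 = (⅐)*(-19) = -19/7)
H(K(-8)) - 1*233593 = -19/7 - 1*233593 = -19/7 - 233593 = -1635170/7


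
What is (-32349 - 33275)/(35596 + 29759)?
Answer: -65624/65355 ≈ -1.0041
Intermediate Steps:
(-32349 - 33275)/(35596 + 29759) = -65624/65355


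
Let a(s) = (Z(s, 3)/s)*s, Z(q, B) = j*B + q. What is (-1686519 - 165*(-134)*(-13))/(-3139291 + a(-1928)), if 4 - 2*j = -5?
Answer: 1315966/2094137 ≈ 0.62840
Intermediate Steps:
j = 9/2 (j = 2 - ½*(-5) = 2 + 5/2 = 9/2 ≈ 4.5000)
Z(q, B) = q + 9*B/2 (Z(q, B) = 9*B/2 + q = q + 9*B/2)
a(s) = 27/2 + s (a(s) = ((s + (9/2)*3)/s)*s = ((s + 27/2)/s)*s = ((27/2 + s)/s)*s = 27/2 + s)
(-1686519 - 165*(-134)*(-13))/(-3139291 + a(-1928)) = (-1686519 - 165*(-134)*(-13))/(-3139291 + (27/2 - 1928)) = (-1686519 + 22110*(-13))/(-3139291 - 3829/2) = (-1686519 - 287430)/(-6282411/2) = -1973949*(-2/6282411) = 1315966/2094137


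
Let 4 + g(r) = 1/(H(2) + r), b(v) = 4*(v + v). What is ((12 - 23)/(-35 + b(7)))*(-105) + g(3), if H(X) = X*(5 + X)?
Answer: 868/17 ≈ 51.059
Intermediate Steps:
b(v) = 8*v (b(v) = 4*(2*v) = 8*v)
g(r) = -4 + 1/(14 + r) (g(r) = -4 + 1/(2*(5 + 2) + r) = -4 + 1/(2*7 + r) = -4 + 1/(14 + r))
((12 - 23)/(-35 + b(7)))*(-105) + g(3) = ((12 - 23)/(-35 + 8*7))*(-105) + (-55 - 4*3)/(14 + 3) = -11/(-35 + 56)*(-105) + (-55 - 12)/17 = -11/21*(-105) + (1/17)*(-67) = -11*1/21*(-105) - 67/17 = -11/21*(-105) - 67/17 = 55 - 67/17 = 868/17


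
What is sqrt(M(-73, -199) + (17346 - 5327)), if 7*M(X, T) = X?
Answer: 6*sqrt(16345)/7 ≈ 109.58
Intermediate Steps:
M(X, T) = X/7
sqrt(M(-73, -199) + (17346 - 5327)) = sqrt((1/7)*(-73) + (17346 - 5327)) = sqrt(-73/7 + 12019) = sqrt(84060/7) = 6*sqrt(16345)/7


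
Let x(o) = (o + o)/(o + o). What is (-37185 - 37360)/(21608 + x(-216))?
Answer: -74545/21609 ≈ -3.4497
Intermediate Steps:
x(o) = 1 (x(o) = (2*o)/((2*o)) = (2*o)*(1/(2*o)) = 1)
(-37185 - 37360)/(21608 + x(-216)) = (-37185 - 37360)/(21608 + 1) = -74545/21609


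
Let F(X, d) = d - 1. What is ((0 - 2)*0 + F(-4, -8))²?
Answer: 81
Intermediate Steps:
F(X, d) = -1 + d
((0 - 2)*0 + F(-4, -8))² = ((0 - 2)*0 + (-1 - 8))² = (-2*0 - 9)² = (0 - 9)² = (-9)² = 81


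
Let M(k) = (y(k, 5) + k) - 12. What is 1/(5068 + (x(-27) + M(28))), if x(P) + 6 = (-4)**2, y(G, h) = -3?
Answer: 1/5091 ≈ 0.00019643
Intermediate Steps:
x(P) = 10 (x(P) = -6 + (-4)**2 = -6 + 16 = 10)
M(k) = -15 + k (M(k) = (-3 + k) - 12 = -15 + k)
1/(5068 + (x(-27) + M(28))) = 1/(5068 + (10 + (-15 + 28))) = 1/(5068 + (10 + 13)) = 1/(5068 + 23) = 1/5091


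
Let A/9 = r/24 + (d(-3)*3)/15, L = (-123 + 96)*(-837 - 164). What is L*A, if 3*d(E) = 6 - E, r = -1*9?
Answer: 2189187/40 ≈ 54730.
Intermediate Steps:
r = -9
d(E) = 2 - E/3 (d(E) = (6 - E)/3 = 2 - E/3)
L = 27027 (L = -27*(-1001) = 27027)
A = 81/40 (A = 9*(-9/24 + ((2 - ⅓*(-3))*3)/15) = 9*(-9*1/24 + ((2 + 1)*3)*(1/15)) = 9*(-3/8 + (3*3)*(1/15)) = 9*(-3/8 + 9*(1/15)) = 9*(-3/8 + ⅗) = 9*(9/40) = 81/40 ≈ 2.0250)
L*A = 27027*(81/40) = 2189187/40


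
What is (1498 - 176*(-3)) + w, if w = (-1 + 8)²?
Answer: 2075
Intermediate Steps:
w = 49 (w = 7² = 49)
(1498 - 176*(-3)) + w = (1498 - 176*(-3)) + 49 = (1498 + 528) + 49 = 2026 + 49 = 2075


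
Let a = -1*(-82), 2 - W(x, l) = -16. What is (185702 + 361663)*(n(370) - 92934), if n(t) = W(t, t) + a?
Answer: -50814082410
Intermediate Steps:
W(x, l) = 18 (W(x, l) = 2 - 1*(-16) = 2 + 16 = 18)
a = 82
n(t) = 100 (n(t) = 18 + 82 = 100)
(185702 + 361663)*(n(370) - 92934) = (185702 + 361663)*(100 - 92934) = 547365*(-92834) = -50814082410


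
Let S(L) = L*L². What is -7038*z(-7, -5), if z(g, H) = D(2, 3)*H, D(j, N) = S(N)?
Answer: 950130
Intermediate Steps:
S(L) = L³
D(j, N) = N³
z(g, H) = 27*H (z(g, H) = 3³*H = 27*H)
-7038*z(-7, -5) = -190026*(-5) = -7038*(-135) = 950130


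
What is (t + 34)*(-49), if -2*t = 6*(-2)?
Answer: -1960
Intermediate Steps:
t = 6 (t = -3*(-2) = -½*(-12) = 6)
(t + 34)*(-49) = (6 + 34)*(-49) = 40*(-49) = -1960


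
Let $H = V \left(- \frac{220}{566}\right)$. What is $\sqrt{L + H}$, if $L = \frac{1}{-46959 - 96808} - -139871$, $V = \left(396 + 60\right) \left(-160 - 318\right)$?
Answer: $\frac{2 \sqrt{92945543000354601622}}{40686061} \approx 473.91$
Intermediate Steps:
$V = -217968$ ($V = 456 \left(-478\right) = -217968$)
$H = \frac{23976480}{283}$ ($H = - 217968 \left(- \frac{220}{566}\right) = - 217968 \left(\left(-220\right) \frac{1}{566}\right) = \left(-217968\right) \left(- \frac{110}{283}\right) = \frac{23976480}{283} \approx 84723.0$)
$L = \frac{20108834056}{143767}$ ($L = \frac{1}{-143767} + 139871 = - \frac{1}{143767} + 139871 = \frac{20108834056}{143767} \approx 1.3987 \cdot 10^{5}$)
$\sqrt{L + H} = \sqrt{\frac{20108834056}{143767} + \frac{23976480}{283}} = \sqrt{\frac{9137826638008}{40686061}} = \frac{2 \sqrt{92945543000354601622}}{40686061}$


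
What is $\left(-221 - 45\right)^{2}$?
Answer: $70756$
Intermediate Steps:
$\left(-221 - 45\right)^{2} = \left(-266\right)^{2} = 70756$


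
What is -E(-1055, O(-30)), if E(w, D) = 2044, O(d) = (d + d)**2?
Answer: -2044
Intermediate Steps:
O(d) = 4*d**2 (O(d) = (2*d)**2 = 4*d**2)
-E(-1055, O(-30)) = -1*2044 = -2044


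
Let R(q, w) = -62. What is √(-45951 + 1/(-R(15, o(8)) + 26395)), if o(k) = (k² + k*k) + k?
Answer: I*√32164452357942/26457 ≈ 214.36*I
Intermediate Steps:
o(k) = k + 2*k² (o(k) = (k² + k²) + k = 2*k² + k = k + 2*k²)
√(-45951 + 1/(-R(15, o(8)) + 26395)) = √(-45951 + 1/(-1*(-62) + 26395)) = √(-45951 + 1/(62 + 26395)) = √(-45951 + 1/26457) = √(-1215725606/26457) = I*√32164452357942/26457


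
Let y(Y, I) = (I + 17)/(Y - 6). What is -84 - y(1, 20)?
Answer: -383/5 ≈ -76.600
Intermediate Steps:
y(Y, I) = (17 + I)/(-6 + Y)
-84 - y(1, 20) = -84 - (17 + 20)/(-6 + 1) = -84 - 37/(-5) = -84 - (-1)*37/5 = -84 - 1*(-37/5) = -84 + 37/5 = -383/5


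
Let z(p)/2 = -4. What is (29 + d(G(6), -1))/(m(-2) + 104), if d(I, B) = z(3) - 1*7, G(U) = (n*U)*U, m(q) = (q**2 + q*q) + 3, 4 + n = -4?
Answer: 14/115 ≈ 0.12174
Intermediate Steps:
n = -8 (n = -4 - 4 = -8)
m(q) = 3 + 2*q**2 (m(q) = (q**2 + q**2) + 3 = 2*q**2 + 3 = 3 + 2*q**2)
G(U) = -8*U**2 (G(U) = (-8*U)*U = -8*U**2)
z(p) = -8 (z(p) = 2*(-4) = -8)
d(I, B) = -15 (d(I, B) = -8 - 1*7 = -8 - 7 = -15)
(29 + d(G(6), -1))/(m(-2) + 104) = (29 - 15)/((3 + 2*(-2)**2) + 104) = 14/((3 + 2*4) + 104) = 14/((3 + 8) + 104) = 14/(11 + 104) = 14/115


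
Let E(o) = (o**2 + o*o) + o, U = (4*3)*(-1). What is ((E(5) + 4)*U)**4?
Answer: 251265597696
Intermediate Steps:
U = -12 (U = 12*(-1) = -12)
E(o) = o + 2*o**2 (E(o) = (o**2 + o**2) + o = 2*o**2 + o = o + 2*o**2)
((E(5) + 4)*U)**4 = ((5*(1 + 2*5) + 4)*(-12))**4 = ((5*(1 + 10) + 4)*(-12))**4 = ((5*11 + 4)*(-12))**4 = ((55 + 4)*(-12))**4 = (59*(-12))**4 = (-708)**4 = 251265597696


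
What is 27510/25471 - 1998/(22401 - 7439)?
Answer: 180356781/190548551 ≈ 0.94651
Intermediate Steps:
27510/25471 - 1998/(22401 - 7439) = 27510*(1/25471) - 1998/14962 = 27510/25471 - 1998*1/14962 = 27510/25471 - 999/7481 = 180356781/190548551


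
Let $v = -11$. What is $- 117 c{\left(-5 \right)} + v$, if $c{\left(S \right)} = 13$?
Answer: $-1532$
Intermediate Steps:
$- 117 c{\left(-5 \right)} + v = \left(-117\right) 13 - 11 = -1521 - 11 = -1532$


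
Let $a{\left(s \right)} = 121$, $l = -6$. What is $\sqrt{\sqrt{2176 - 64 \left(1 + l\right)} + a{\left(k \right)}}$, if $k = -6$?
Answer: $\sqrt{121 + 8 \sqrt{39}} \approx 13.075$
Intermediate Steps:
$\sqrt{\sqrt{2176 - 64 \left(1 + l\right)} + a{\left(k \right)}} = \sqrt{\sqrt{2176 - 64 \left(1 - 6\right)} + 121} = \sqrt{\sqrt{2176 - -320} + 121} = \sqrt{\sqrt{2176 + 320} + 121} = \sqrt{\sqrt{2496} + 121} = \sqrt{8 \sqrt{39} + 121} = \sqrt{121 + 8 \sqrt{39}}$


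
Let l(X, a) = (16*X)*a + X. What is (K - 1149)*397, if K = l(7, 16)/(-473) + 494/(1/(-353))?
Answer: -32962100914/473 ≈ -6.9687e+7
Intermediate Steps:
l(X, a) = X + 16*X*a (l(X, a) = 16*X*a + X = X + 16*X*a)
K = -82484485/473 (K = (7*(1 + 16*16))/(-473) + 494/(1/(-353)) = (7*(1 + 256))*(-1/473) + 494/(-1/353) = (7*257)*(-1/473) + 494*(-353) = 1799*(-1/473) - 174382 = -1799/473 - 174382 = -82484485/473 ≈ -1.7439e+5)
(K - 1149)*397 = (-82484485/473 - 1149)*397 = -83027962/473*397 = -32962100914/473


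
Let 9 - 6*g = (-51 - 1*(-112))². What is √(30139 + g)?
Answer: √265683/3 ≈ 171.81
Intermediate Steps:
g = -1856/3 (g = 3/2 - (-51 - 1*(-112))²/6 = 3/2 - (-51 + 112)²/6 = 3/2 - ⅙*61² = 3/2 - ⅙*3721 = 3/2 - 3721/6 = -1856/3 ≈ -618.67)
√(30139 + g) = √(30139 - 1856/3) = √(88561/3) = √265683/3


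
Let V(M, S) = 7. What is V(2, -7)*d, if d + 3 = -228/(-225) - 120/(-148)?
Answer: -22841/2775 ≈ -8.2310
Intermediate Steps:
d = -3263/2775 (d = -3 + (-228/(-225) - 120/(-148)) = -3 + (-228*(-1/225) - 120*(-1/148)) = -3 + (76/75 + 30/37) = -3 + 5062/2775 = -3263/2775 ≈ -1.1759)
V(2, -7)*d = 7*(-3263/2775) = -22841/2775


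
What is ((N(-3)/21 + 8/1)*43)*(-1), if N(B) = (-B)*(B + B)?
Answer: -2150/7 ≈ -307.14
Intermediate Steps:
N(B) = -2*B**2 (N(B) = (-B)*(2*B) = -2*B**2)
((N(-3)/21 + 8/1)*43)*(-1) = ((-2*(-3)**2/21 + 8/1)*43)*(-1) = ((-2*9*(1/21) + 8*1)*43)*(-1) = ((-18*1/21 + 8)*43)*(-1) = ((-6/7 + 8)*43)*(-1) = ((50/7)*43)*(-1) = (2150/7)*(-1) = -2150/7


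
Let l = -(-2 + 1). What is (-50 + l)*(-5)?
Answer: 245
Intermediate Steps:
l = 1 (l = -1*(-1) = 1)
(-50 + l)*(-5) = (-50 + 1)*(-5) = -49*(-5) = 245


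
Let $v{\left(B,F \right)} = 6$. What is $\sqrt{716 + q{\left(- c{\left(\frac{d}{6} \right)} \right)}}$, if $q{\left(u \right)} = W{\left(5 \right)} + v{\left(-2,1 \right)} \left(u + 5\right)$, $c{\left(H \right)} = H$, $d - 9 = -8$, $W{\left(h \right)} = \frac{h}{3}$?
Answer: $\frac{8 \sqrt{105}}{3} \approx 27.325$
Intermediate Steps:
$W{\left(h \right)} = \frac{h}{3}$ ($W{\left(h \right)} = h \frac{1}{3} = \frac{h}{3}$)
$d = 1$ ($d = 9 - 8 = 1$)
$q{\left(u \right)} = \frac{95}{3} + 6 u$ ($q{\left(u \right)} = \frac{1}{3} \cdot 5 + 6 \left(u + 5\right) = \frac{5}{3} + 6 \left(5 + u\right) = \frac{5}{3} + \left(30 + 6 u\right) = \frac{95}{3} + 6 u$)
$\sqrt{716 + q{\left(- c{\left(\frac{d}{6} \right)} \right)}} = \sqrt{716 + \left(\frac{95}{3} + 6 \left(- \frac{1}{6}\right)\right)} = \sqrt{716 + \left(\frac{95}{3} - 1\right)} = \sqrt{716 + \frac{92}{3}} = \sqrt{\frac{2240}{3}} = \frac{8 \sqrt{105}}{3}$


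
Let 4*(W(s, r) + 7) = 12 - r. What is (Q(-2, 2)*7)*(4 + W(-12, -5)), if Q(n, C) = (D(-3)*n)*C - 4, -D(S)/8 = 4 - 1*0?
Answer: 1085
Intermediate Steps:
D(S) = -32 (D(S) = -8*(4 - 1*0) = -8*(4 + 0) = -8*4 = -32)
W(s, r) = -4 - r/4 (W(s, r) = -7 + (12 - r)/4 = -7 + (3 - r/4) = -4 - r/4)
Q(n, C) = -4 - 32*C*n (Q(n, C) = (-32*n)*C - 4 = -32*C*n - 4 = -4 - 32*C*n)
(Q(-2, 2)*7)*(4 + W(-12, -5)) = ((-4 - 32*2*(-2))*7)*(4 + (-4 - ¼*(-5))) = ((-4 + 128)*7)*(4 + (-4 + 5/4)) = (124*7)*(4 - 11/4) = 868*(5/4) = 1085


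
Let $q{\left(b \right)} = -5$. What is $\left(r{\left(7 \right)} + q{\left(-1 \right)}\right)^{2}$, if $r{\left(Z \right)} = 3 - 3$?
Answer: $25$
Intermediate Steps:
$r{\left(Z \right)} = 0$
$\left(r{\left(7 \right)} + q{\left(-1 \right)}\right)^{2} = \left(0 - 5\right)^{2} = \left(-5\right)^{2} = 25$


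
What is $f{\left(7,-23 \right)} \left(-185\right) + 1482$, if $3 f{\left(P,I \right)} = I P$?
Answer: $\frac{34231}{3} \approx 11410.0$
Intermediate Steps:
$f{\left(P,I \right)} = \frac{I P}{3}$
$f{\left(7,-23 \right)} \left(-185\right) + 1482 = \frac{1}{3} \left(-23\right) 7 \left(-185\right) + 1482 = \left(- \frac{161}{3}\right) \left(-185\right) + 1482 = \frac{29785}{3} + 1482 = \frac{34231}{3}$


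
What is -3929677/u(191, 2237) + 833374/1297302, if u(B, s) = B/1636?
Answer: -4170145786542155/123892341 ≈ -3.3659e+7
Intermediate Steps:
u(B, s) = B/1636 (u(B, s) = B*(1/1636) = B/1636)
-3929677/u(191, 2237) + 833374/1297302 = -3929677/((1/1636)*191) + 833374/1297302 = -3929677/191/1636 + 833374*(1/1297302) = -3929677*1636/191 + 416687/648651 = -6428951572/191 + 416687/648651 = -4170145786542155/123892341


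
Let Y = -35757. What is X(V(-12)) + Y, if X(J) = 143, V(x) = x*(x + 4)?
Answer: -35614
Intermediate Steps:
V(x) = x*(4 + x)
X(V(-12)) + Y = 143 - 35757 = -35614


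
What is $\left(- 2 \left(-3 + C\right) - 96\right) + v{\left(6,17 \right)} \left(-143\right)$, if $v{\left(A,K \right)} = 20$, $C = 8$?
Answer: $-2966$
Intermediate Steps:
$\left(- 2 \left(-3 + C\right) - 96\right) + v{\left(6,17 \right)} \left(-143\right) = \left(- 2 \left(-3 + 8\right) - 96\right) + 20 \left(-143\right) = \left(\left(-2\right) 5 - 96\right) - 2860 = \left(-10 - 96\right) - 2860 = -106 - 2860 = -2966$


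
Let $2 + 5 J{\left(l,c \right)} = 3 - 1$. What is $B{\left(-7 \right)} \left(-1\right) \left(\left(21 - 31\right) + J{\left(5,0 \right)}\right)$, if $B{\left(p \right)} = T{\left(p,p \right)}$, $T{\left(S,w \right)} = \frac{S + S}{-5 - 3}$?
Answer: $\frac{35}{2} \approx 17.5$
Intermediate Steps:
$J{\left(l,c \right)} = 0$ ($J{\left(l,c \right)} = - \frac{2}{5} + \frac{3 - 1}{5} = - \frac{2}{5} + \frac{1}{5} \cdot 2 = - \frac{2}{5} + \frac{2}{5} = 0$)
$T{\left(S,w \right)} = - \frac{S}{4}$ ($T{\left(S,w \right)} = \frac{2 S}{-8} = 2 S \left(- \frac{1}{8}\right) = - \frac{S}{4}$)
$B{\left(p \right)} = - \frac{p}{4}$
$B{\left(-7 \right)} \left(-1\right) \left(\left(21 - 31\right) + J{\left(5,0 \right)}\right) = \left(- \frac{1}{4}\right) \left(-7\right) \left(-1\right) \left(\left(21 - 31\right) + 0\right) = \frac{7}{4} \left(-1\right) \left(-10 + 0\right) = \left(- \frac{7}{4}\right) \left(-10\right) = \frac{35}{2}$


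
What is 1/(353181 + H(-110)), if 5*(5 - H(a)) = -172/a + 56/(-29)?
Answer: 7975/2816658936 ≈ 2.8314e-6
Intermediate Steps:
H(a) = 781/145 + 172/(5*a) (H(a) = 5 - (-172/a + 56/(-29))/5 = 5 - (-172/a + 56*(-1/29))/5 = 5 - (-172/a - 56/29)/5 = 5 - (-56/29 - 172/a)/5 = 5 + (56/145 + 172/(5*a)) = 781/145 + 172/(5*a))
1/(353181 + H(-110)) = 1/(353181 + (1/145)*(4988 + 781*(-110))/(-110)) = 1/(353181 + (1/145)*(-1/110)*(4988 - 85910)) = 1/(353181 + (1/145)*(-1/110)*(-80922)) = 1/(353181 + 40461/7975) = 1/(2816658936/7975) = 7975/2816658936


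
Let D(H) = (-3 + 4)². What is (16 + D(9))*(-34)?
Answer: -578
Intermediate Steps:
D(H) = 1 (D(H) = 1² = 1)
(16 + D(9))*(-34) = (16 + 1)*(-34) = 17*(-34) = -578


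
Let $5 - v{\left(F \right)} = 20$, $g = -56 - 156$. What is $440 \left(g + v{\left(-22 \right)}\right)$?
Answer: $-99880$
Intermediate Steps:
$g = -212$ ($g = -56 - 156 = -212$)
$v{\left(F \right)} = -15$ ($v{\left(F \right)} = 5 - 20 = -15$)
$440 \left(g + v{\left(-22 \right)}\right) = 440 \left(-212 - 15\right) = 440 \left(-227\right) = -99880$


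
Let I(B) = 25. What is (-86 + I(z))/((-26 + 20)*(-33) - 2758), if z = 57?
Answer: 61/2560 ≈ 0.023828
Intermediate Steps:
(-86 + I(z))/((-26 + 20)*(-33) - 2758) = (-86 + 25)/((-26 + 20)*(-33) - 2758) = -61/(-6*(-33) - 2758) = -61/(198 - 2758) = -61/(-2560) = -61*(-1/2560) = 61/2560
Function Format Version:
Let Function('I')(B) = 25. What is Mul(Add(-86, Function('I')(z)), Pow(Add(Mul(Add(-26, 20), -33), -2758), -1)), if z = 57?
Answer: Rational(61, 2560) ≈ 0.023828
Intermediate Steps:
Mul(Add(-86, Function('I')(z)), Pow(Add(Mul(Add(-26, 20), -33), -2758), -1)) = Mul(Add(-86, 25), Pow(Add(Mul(Add(-26, 20), -33), -2758), -1)) = Mul(-61, Pow(Add(Mul(-6, -33), -2758), -1)) = Mul(-61, Pow(Add(198, -2758), -1)) = Mul(-61, Pow(-2560, -1)) = Mul(-61, Rational(-1, 2560)) = Rational(61, 2560)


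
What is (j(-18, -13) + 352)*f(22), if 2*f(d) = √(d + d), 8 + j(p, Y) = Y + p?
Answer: 313*√11 ≈ 1038.1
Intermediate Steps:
j(p, Y) = -8 + Y + p (j(p, Y) = -8 + (Y + p) = -8 + Y + p)
f(d) = √2*√d/2 (f(d) = √(d + d)/2 = √(2*d)/2 = (√2*√d)/2 = √2*√d/2)
(j(-18, -13) + 352)*f(22) = ((-8 - 13 - 18) + 352)*(√2*√22/2) = (-39 + 352)*√11 = 313*√11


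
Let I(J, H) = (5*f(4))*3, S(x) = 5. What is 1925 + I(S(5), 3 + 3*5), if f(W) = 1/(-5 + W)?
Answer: 1910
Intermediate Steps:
I(J, H) = -15 (I(J, H) = (5/(-5 + 4))*3 = (5/(-1))*3 = (5*(-1))*3 = -5*3 = -15)
1925 + I(S(5), 3 + 3*5) = 1925 - 15 = 1910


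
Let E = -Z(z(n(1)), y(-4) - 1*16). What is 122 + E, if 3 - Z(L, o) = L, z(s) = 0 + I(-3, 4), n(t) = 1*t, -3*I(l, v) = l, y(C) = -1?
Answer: 120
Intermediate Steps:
I(l, v) = -l/3
n(t) = t
z(s) = 1 (z(s) = 0 - ⅓*(-3) = 0 + 1 = 1)
Z(L, o) = 3 - L
E = -2 (E = -(3 - 1*1) = -(3 - 1) = -1*2 = -2)
122 + E = 122 - 2 = 120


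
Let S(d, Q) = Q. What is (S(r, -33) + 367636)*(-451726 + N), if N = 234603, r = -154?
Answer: -79815066169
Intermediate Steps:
(S(r, -33) + 367636)*(-451726 + N) = (-33 + 367636)*(-451726 + 234603) = 367603*(-217123) = -79815066169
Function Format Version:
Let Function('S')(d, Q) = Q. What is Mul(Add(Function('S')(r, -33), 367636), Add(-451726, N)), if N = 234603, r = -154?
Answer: -79815066169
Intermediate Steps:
Mul(Add(Function('S')(r, -33), 367636), Add(-451726, N)) = Mul(Add(-33, 367636), Add(-451726, 234603)) = Mul(367603, -217123) = -79815066169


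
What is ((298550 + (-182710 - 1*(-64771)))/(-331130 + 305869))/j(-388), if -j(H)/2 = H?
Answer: -180611/19602536 ≈ -0.0092137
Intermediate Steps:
j(H) = -2*H
((298550 + (-182710 - 1*(-64771)))/(-331130 + 305869))/j(-388) = ((298550 + (-182710 - 1*(-64771)))/(-331130 + 305869))/((-2*(-388))) = ((298550 + (-182710 + 64771))/(-25261))/776 = ((298550 - 117939)*(-1/25261))*(1/776) = (180611*(-1/25261))*(1/776) = -180611/25261*1/776 = -180611/19602536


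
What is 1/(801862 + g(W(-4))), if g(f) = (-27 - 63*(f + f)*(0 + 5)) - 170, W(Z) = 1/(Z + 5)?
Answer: 1/801035 ≈ 1.2484e-6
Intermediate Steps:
W(Z) = 1/(5 + Z)
g(f) = -197 - 630*f (g(f) = (-27 - 63*2*f*5) - 170 = (-27 - 630*f) - 170 = -197 - 630*f)
1/(801862 + g(W(-4))) = 1/(801862 + (-197 - 630/(5 - 4))) = 1/(801862 + (-197 - 630/1)) = 1/(801862 + (-197 - 630*1)) = 1/(801862 + (-197 - 630)) = 1/(801862 - 827) = 1/801035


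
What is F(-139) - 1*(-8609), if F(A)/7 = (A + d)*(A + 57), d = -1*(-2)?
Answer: 87247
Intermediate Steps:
d = 2
F(A) = 7*(2 + A)*(57 + A) (F(A) = 7*((A + 2)*(A + 57)) = 7*((2 + A)*(57 + A)) = 7*(2 + A)*(57 + A))
F(-139) - 1*(-8609) = (798 + 7*(-139)² + 413*(-139)) - 1*(-8609) = (798 + 7*19321 - 57407) + 8609 = (798 + 135247 - 57407) + 8609 = 78638 + 8609 = 87247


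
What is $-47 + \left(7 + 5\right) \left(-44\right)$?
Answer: $-575$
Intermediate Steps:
$-47 + \left(7 + 5\right) \left(-44\right) = -47 + 12 \left(-44\right) = -47 - 528 = -575$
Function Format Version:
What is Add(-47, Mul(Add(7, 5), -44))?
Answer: -575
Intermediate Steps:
Add(-47, Mul(Add(7, 5), -44)) = Add(-47, Mul(12, -44)) = Add(-47, -528) = -575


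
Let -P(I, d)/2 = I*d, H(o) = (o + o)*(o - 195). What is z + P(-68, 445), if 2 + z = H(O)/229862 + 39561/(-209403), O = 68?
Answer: 485491356206125/8022298731 ≈ 60518.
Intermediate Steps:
H(o) = 2*o*(-195 + o) (H(o) = (2*o)*(-195 + o) = 2*o*(-195 + o))
P(I, d) = -2*I*d
z = -18162993995/8022298731 (z = -2 + ((2*68*(-195 + 68))/229862 + 39561/(-209403)) = -2 + ((2*68*(-127))*(1/229862) + 39561*(-1/209403)) = -2 + (-17272*1/229862 - 13187/69801) = -2 + (-8636/114931 - 13187/69801) = -2 - 2118396533/8022298731 = -18162993995/8022298731 ≈ -2.2641)
z + P(-68, 445) = -18162993995/8022298731 - 2*(-68)*445 = -18162993995/8022298731 + 60520 = 485491356206125/8022298731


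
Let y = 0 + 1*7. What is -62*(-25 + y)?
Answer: 1116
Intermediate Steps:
y = 7 (y = 0 + 7 = 7)
-62*(-25 + y) = -62*(-25 + 7) = -62*(-18) = 1116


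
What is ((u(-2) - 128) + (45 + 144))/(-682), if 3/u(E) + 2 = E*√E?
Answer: (-122*√2 + 119*I)/(1364*(√2 - I)) ≈ -0.08871 - 0.0010368*I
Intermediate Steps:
u(E) = 3/(-2 + E^(3/2)) (u(E) = 3/(-2 + E*√E) = 3/(-2 + E^(3/2)))
((u(-2) - 128) + (45 + 144))/(-682) = ((3/(-2 + (-2)^(3/2)) - 128) + (45 + 144))/(-682) = ((3/(-2 - 2*I*√2) - 128) + 189)*(-1/682) = ((-128 + 3/(-2 - 2*I*√2)) + 189)*(-1/682) = (61 + 3/(-2 - 2*I*√2))*(-1/682) = -61/682 - 3/(682*(-2 - 2*I*√2))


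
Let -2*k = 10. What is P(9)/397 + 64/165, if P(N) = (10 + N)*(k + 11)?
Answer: 44218/65505 ≈ 0.67503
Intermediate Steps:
k = -5 (k = -½*10 = -5)
P(N) = 60 + 6*N (P(N) = (10 + N)*(-5 + 11) = (10 + N)*6 = 60 + 6*N)
P(9)/397 + 64/165 = (60 + 6*9)/397 + 64/165 = (60 + 54)*(1/397) + 64*(1/165) = 114*(1/397) + 64/165 = 114/397 + 64/165 = 44218/65505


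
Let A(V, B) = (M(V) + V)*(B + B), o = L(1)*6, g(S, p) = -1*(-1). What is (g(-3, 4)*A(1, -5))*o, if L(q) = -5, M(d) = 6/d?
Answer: 2100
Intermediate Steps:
g(S, p) = 1
o = -30 (o = -5*6 = -30)
A(V, B) = 2*B*(V + 6/V) (A(V, B) = (6/V + V)*(B + B) = (V + 6/V)*(2*B) = 2*B*(V + 6/V))
(g(-3, 4)*A(1, -5))*o = (1*(2*(-5)*(6 + 1²)/1))*(-30) = (1*(2*(-5)*1*(6 + 1)))*(-30) = (1*(2*(-5)*1*7))*(-30) = (1*(-70))*(-30) = -70*(-30) = 2100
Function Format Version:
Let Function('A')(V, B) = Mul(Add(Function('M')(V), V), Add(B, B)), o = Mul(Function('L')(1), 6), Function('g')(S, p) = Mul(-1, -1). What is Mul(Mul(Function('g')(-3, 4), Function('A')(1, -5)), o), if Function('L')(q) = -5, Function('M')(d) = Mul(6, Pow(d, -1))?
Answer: 2100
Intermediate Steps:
Function('g')(S, p) = 1
o = -30 (o = Mul(-5, 6) = -30)
Function('A')(V, B) = Mul(2, B, Add(V, Mul(6, Pow(V, -1)))) (Function('A')(V, B) = Mul(Add(Mul(6, Pow(V, -1)), V), Add(B, B)) = Mul(Add(V, Mul(6, Pow(V, -1))), Mul(2, B)) = Mul(2, B, Add(V, Mul(6, Pow(V, -1)))))
Mul(Mul(Function('g')(-3, 4), Function('A')(1, -5)), o) = Mul(Mul(1, Mul(2, -5, Pow(1, -1), Add(6, Pow(1, 2)))), -30) = Mul(Mul(1, Mul(2, -5, 1, Add(6, 1))), -30) = Mul(Mul(1, Mul(2, -5, 1, 7)), -30) = Mul(Mul(1, -70), -30) = Mul(-70, -30) = 2100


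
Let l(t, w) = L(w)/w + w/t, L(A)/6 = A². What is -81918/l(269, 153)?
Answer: -2448438/27455 ≈ -89.180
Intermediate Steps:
L(A) = 6*A²
l(t, w) = 6*w + w/t (l(t, w) = (6*w²)/w + w/t = 6*w + w/t)
-81918/l(269, 153) = -81918/(6*153 + 153/269) = -81918/(918 + 153*(1/269)) = -81918/(918 + 153/269) = -81918/247095/269 = -81918*269/247095 = -2448438/27455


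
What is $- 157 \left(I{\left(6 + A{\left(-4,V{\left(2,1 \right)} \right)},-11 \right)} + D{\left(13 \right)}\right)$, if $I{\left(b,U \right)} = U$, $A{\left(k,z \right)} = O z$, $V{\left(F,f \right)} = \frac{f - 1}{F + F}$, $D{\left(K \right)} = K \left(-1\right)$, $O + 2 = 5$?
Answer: $3768$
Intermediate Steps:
$O = 3$ ($O = -2 + 5 = 3$)
$D{\left(K \right)} = - K$
$V{\left(F,f \right)} = \frac{-1 + f}{2 F}$
$A{\left(k,z \right)} = 3 z$
$- 157 \left(I{\left(6 + A{\left(-4,V{\left(2,1 \right)} \right)},-11 \right)} + D{\left(13 \right)}\right) = - 157 \left(-11 - 13\right) = \left(-157\right) \left(-24\right) = 3768$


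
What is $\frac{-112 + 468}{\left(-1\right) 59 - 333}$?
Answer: $- \frac{89}{98} \approx -0.90816$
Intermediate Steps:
$\frac{-112 + 468}{\left(-1\right) 59 - 333} = \frac{356}{-59 - 333} = \frac{356}{-392} = 356 \left(- \frac{1}{392}\right) = - \frac{89}{98}$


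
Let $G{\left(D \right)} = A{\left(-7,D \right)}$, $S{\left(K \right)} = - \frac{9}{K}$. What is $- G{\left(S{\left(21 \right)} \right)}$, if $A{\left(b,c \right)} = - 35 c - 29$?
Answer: $14$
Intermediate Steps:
$A{\left(b,c \right)} = -29 - 35 c$
$G{\left(D \right)} = -29 - 35 D$
$- G{\left(S{\left(21 \right)} \right)} = - (-29 - 35 \left(- \frac{9}{21}\right)) = - (-29 - 35 \left(\left(-9\right) \frac{1}{21}\right)) = - (-29 - -15) = - (-29 + 15) = \left(-1\right) \left(-14\right) = 14$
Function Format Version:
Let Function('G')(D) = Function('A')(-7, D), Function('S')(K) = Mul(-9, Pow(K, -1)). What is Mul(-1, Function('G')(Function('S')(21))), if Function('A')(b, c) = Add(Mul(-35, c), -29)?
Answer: 14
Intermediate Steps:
Function('A')(b, c) = Add(-29, Mul(-35, c))
Function('G')(D) = Add(-29, Mul(-35, D))
Mul(-1, Function('G')(Function('S')(21))) = Mul(-1, Add(-29, Mul(-35, Mul(-9, Pow(21, -1))))) = Mul(-1, Add(-29, Mul(-35, Mul(-9, Rational(1, 21))))) = Mul(-1, Add(-29, Mul(-35, Rational(-3, 7)))) = Mul(-1, Add(-29, 15)) = Mul(-1, -14) = 14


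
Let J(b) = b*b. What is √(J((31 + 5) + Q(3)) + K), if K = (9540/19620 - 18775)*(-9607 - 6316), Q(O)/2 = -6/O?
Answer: √3551796514298/109 ≈ 17290.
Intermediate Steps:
Q(O) = -12/O (Q(O) = 2*(-6/O) = -12/O)
J(b) = b²
K = 32585177506/109 (K = (9540*(1/19620) - 18775)*(-15923) = (53/109 - 18775)*(-15923) = -2046422/109*(-15923) = 32585177506/109 ≈ 2.9895e+8)
√(J((31 + 5) + Q(3)) + K) = √(((31 + 5) - 12/3)² + 32585177506/109) = √((36 - 12*⅓)² + 32585177506/109) = √((36 - 4)² + 32585177506/109) = √(32² + 32585177506/109) = √(1024 + 32585177506/109) = √(32585289122/109) = √3551796514298/109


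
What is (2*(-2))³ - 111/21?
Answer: -485/7 ≈ -69.286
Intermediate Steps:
(2*(-2))³ - 111/21 = (-4)³ - 111*1/21 = -64 - 37/7 = -485/7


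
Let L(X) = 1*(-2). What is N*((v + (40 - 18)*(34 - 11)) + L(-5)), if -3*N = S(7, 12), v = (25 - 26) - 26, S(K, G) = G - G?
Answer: 0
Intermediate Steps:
L(X) = -2
S(K, G) = 0
v = -27 (v = -1 - 26 = -27)
N = 0 (N = -1/3*0 = 0)
N*((v + (40 - 18)*(34 - 11)) + L(-5)) = 0*((-27 + (40 - 18)*(34 - 11)) - 2) = 0*((-27 + 22*23) - 2) = 0*((-27 + 506) - 2) = 0*(479 - 2) = 0*477 = 0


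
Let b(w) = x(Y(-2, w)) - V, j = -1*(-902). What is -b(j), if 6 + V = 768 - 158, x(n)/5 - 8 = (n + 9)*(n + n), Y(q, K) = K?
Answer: -8216656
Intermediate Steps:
j = 902
x(n) = 40 + 10*n*(9 + n) (x(n) = 40 + 5*((n + 9)*(n + n)) = 40 + 5*((9 + n)*(2*n)) = 40 + 5*(2*n*(9 + n)) = 40 + 10*n*(9 + n))
V = 604 (V = -6 + (768 - 158) = -6 + 610 = 604)
b(w) = -564 + 10*w**2 + 90*w (b(w) = (40 + 10*w**2 + 90*w) - 1*604 = (40 + 10*w**2 + 90*w) - 604 = -564 + 10*w**2 + 90*w)
-b(j) = -(-564 + 10*902**2 + 90*902) = -(-564 + 10*813604 + 81180) = -(-564 + 8136040 + 81180) = -1*8216656 = -8216656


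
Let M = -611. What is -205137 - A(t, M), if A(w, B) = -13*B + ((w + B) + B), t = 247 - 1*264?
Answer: -211841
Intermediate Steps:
t = -17 (t = 247 - 264 = -17)
A(w, B) = w - 11*B (A(w, B) = -13*B + ((B + w) + B) = -13*B + (w + 2*B) = w - 11*B)
-205137 - A(t, M) = -205137 - (-17 - 11*(-611)) = -205137 - (-17 + 6721) = -205137 - 1*6704 = -205137 - 6704 = -211841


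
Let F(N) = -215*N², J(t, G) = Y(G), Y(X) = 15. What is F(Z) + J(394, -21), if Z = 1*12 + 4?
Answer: -55025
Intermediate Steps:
J(t, G) = 15
Z = 16 (Z = 12 + 4 = 16)
F(Z) + J(394, -21) = -215*16² + 15 = -215*256 + 15 = -55040 + 15 = -55025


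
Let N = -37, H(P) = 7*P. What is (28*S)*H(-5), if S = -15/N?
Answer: -14700/37 ≈ -397.30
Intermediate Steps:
S = 15/37 (S = -15/(-37) = -15*(-1/37) = 15/37 ≈ 0.40541)
(28*S)*H(-5) = (28*(15/37))*(7*(-5)) = (420/37)*(-35) = -14700/37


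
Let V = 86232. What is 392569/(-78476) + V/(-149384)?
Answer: -8176333741/1465382348 ≈ -5.5797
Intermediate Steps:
392569/(-78476) + V/(-149384) = 392569/(-78476) + 86232/(-149384) = 392569*(-1/78476) + 86232*(-1/149384) = -392569/78476 - 10779/18673 = -8176333741/1465382348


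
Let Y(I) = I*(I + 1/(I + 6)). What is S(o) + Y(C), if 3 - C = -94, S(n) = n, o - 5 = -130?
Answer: 956349/103 ≈ 9284.9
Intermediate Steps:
o = -125 (o = 5 - 130 = -125)
C = 97 (C = 3 - 1*(-94) = 3 + 94 = 97)
Y(I) = I*(I + 1/(6 + I))
S(o) + Y(C) = -125 + 97*(1 + 97² + 6*97)/(6 + 97) = -125 + 97*(1 + 9409 + 582)/103 = -125 + 97*(1/103)*9992 = -125 + 969224/103 = 956349/103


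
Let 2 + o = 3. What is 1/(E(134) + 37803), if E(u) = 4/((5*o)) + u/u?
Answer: 5/189024 ≈ 2.6452e-5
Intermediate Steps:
o = 1 (o = -2 + 3 = 1)
E(u) = 9/5 (E(u) = 4/((5*1)) + u/u = 4/5 + 1 = 9/5)
1/(E(134) + 37803) = 1/(9/5 + 37803) = 1/(189024/5) = 5/189024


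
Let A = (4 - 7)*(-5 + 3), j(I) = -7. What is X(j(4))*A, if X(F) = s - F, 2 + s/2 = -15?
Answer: -162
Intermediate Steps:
s = -34 (s = -4 + 2*(-15) = -4 - 30 = -34)
X(F) = -34 - F
A = 6 (A = -3*(-2) = 6)
X(j(4))*A = (-34 - 1*(-7))*6 = (-34 + 7)*6 = -27*6 = -162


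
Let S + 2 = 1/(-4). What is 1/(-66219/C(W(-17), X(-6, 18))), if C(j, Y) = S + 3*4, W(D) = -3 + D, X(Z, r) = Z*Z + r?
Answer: -13/88292 ≈ -0.00014724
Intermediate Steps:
X(Z, r) = r + Z**2 (X(Z, r) = Z**2 + r = r + Z**2)
S = -9/4 (S = -2 + 1/(-4) = -2 - 1/4 = -9/4 ≈ -2.2500)
C(j, Y) = 39/4 (C(j, Y) = -9/4 + 3*4 = -9/4 + 12 = 39/4)
1/(-66219/C(W(-17), X(-6, 18))) = 1/(-66219/39/4) = 1/(-66219*4/39) = 1/(-88292/13) = -13/88292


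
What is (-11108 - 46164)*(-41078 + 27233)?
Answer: 792930840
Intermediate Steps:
(-11108 - 46164)*(-41078 + 27233) = -57272*(-13845) = 792930840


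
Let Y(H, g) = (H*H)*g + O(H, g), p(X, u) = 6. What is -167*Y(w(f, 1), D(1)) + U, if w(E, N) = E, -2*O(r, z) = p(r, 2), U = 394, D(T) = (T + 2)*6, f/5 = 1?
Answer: -74255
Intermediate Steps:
f = 5 (f = 5*1 = 5)
D(T) = 12 + 6*T (D(T) = (2 + T)*6 = 12 + 6*T)
O(r, z) = -3 (O(r, z) = -½*6 = -3)
Y(H, g) = -3 + g*H² (Y(H, g) = (H*H)*g - 3 = H²*g - 3 = g*H² - 3 = -3 + g*H²)
-167*Y(w(f, 1), D(1)) + U = -167*(-3 + (12 + 6*1)*5²) + 394 = -167*(-3 + (12 + 6)*25) + 394 = -167*(-3 + 18*25) + 394 = -167*(-3 + 450) + 394 = -167*447 + 394 = -74649 + 394 = -74255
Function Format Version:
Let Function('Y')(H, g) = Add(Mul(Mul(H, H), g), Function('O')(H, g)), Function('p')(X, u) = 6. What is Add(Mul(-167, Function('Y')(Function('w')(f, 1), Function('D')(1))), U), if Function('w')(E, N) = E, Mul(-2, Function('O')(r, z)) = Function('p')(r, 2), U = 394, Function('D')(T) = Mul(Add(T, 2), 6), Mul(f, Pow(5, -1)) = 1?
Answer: -74255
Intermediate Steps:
f = 5 (f = Mul(5, 1) = 5)
Function('D')(T) = Add(12, Mul(6, T)) (Function('D')(T) = Mul(Add(2, T), 6) = Add(12, Mul(6, T)))
Function('O')(r, z) = -3 (Function('O')(r, z) = Mul(Rational(-1, 2), 6) = -3)
Function('Y')(H, g) = Add(-3, Mul(g, Pow(H, 2))) (Function('Y')(H, g) = Add(Mul(Mul(H, H), g), -3) = Add(Mul(Pow(H, 2), g), -3) = Add(Mul(g, Pow(H, 2)), -3) = Add(-3, Mul(g, Pow(H, 2))))
Add(Mul(-167, Function('Y')(Function('w')(f, 1), Function('D')(1))), U) = Add(Mul(-167, Add(-3, Mul(Add(12, Mul(6, 1)), Pow(5, 2)))), 394) = Add(Mul(-167, Add(-3, Mul(Add(12, 6), 25))), 394) = Add(Mul(-167, Add(-3, Mul(18, 25))), 394) = Add(Mul(-167, Add(-3, 450)), 394) = Add(Mul(-167, 447), 394) = Add(-74649, 394) = -74255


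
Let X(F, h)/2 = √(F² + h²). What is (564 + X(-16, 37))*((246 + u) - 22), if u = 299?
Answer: 294972 + 5230*√65 ≈ 3.3714e+5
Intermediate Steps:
X(F, h) = 2*√(F² + h²)
(564 + X(-16, 37))*((246 + u) - 22) = (564 + 2*√((-16)² + 37²))*((246 + 299) - 22) = (564 + 2*√(256 + 1369))*(545 - 22) = (564 + 2*√1625)*523 = (564 + 2*(5*√65))*523 = (564 + 10*√65)*523 = 294972 + 5230*√65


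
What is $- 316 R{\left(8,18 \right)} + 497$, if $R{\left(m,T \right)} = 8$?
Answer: $-2031$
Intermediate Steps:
$- 316 R{\left(8,18 \right)} + 497 = \left(-316\right) 8 + 497 = -2528 + 497 = -2031$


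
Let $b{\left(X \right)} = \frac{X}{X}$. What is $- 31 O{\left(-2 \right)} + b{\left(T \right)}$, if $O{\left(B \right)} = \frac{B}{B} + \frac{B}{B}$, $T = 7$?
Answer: $-61$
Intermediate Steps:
$O{\left(B \right)} = 2$ ($O{\left(B \right)} = 1 + 1 = 2$)
$b{\left(X \right)} = 1$
$- 31 O{\left(-2 \right)} + b{\left(T \right)} = \left(-31\right) 2 + 1 = -62 + 1 = -61$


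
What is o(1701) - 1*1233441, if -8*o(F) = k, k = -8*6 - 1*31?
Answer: -9867449/8 ≈ -1.2334e+6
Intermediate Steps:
k = -79 (k = -48 - 31 = -79)
o(F) = 79/8 (o(F) = -1/8*(-79) = 79/8)
o(1701) - 1*1233441 = 79/8 - 1*1233441 = 79/8 - 1233441 = -9867449/8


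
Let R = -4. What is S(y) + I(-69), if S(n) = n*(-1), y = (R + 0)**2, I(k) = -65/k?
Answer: -1039/69 ≈ -15.058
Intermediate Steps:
y = 16 (y = (-4 + 0)**2 = (-4)**2 = 16)
S(n) = -n
S(y) + I(-69) = -1*16 - 65/(-69) = -16 - 65*(-1/69) = -16 + 65/69 = -1039/69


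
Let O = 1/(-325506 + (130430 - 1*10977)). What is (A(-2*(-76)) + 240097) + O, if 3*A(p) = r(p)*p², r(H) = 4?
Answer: 167460715468/618159 ≈ 2.7090e+5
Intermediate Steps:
A(p) = 4*p²/3 (A(p) = (4*p²)/3 = 4*p²/3)
O = -1/206053 (O = 1/(-325506 + (130430 - 10977)) = 1/(-325506 + 119453) = 1/(-206053) = -1/206053 ≈ -4.8531e-6)
(A(-2*(-76)) + 240097) + O = (4*(-2*(-76))²/3 + 240097) - 1/206053 = ((4/3)*152² + 240097) - 1/206053 = ((4/3)*23104 + 240097) - 1/206053 = (92416/3 + 240097) - 1/206053 = 812707/3 - 1/206053 = 167460715468/618159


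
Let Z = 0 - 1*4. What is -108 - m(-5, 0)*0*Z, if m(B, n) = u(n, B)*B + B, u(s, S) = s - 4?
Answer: -108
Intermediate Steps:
u(s, S) = -4 + s
Z = -4 (Z = 0 - 4 = -4)
m(B, n) = B + B*(-4 + n) (m(B, n) = (-4 + n)*B + B = B*(-4 + n) + B = B + B*(-4 + n))
-108 - m(-5, 0)*0*Z = -108 - -5*(-3 + 0)*0*(-4) = -108 - -5*(-3)*0*(-4) = -108 - 15*0*(-4) = -108 - 0*(-4) = -108 - 1*0 = -108 + 0 = -108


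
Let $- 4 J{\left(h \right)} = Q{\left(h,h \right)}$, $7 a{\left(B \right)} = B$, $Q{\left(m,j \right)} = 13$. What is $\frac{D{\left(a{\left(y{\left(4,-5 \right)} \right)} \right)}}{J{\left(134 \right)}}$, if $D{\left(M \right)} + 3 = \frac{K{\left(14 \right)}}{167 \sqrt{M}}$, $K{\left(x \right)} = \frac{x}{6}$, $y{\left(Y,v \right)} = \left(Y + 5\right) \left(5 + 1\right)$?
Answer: $\frac{12}{13} - \frac{14 \sqrt{42}}{58617} \approx 0.92153$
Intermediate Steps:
$y{\left(Y,v \right)} = 30 + 6 Y$ ($y{\left(Y,v \right)} = \left(5 + Y\right) 6 = 30 + 6 Y$)
$a{\left(B \right)} = \frac{B}{7}$
$K{\left(x \right)} = \frac{x}{6}$ ($K{\left(x \right)} = x \frac{1}{6} = \frac{x}{6}$)
$D{\left(M \right)} = -3 + \frac{7}{501 \sqrt{M}}$ ($D{\left(M \right)} = -3 + \frac{\frac{1}{6} \cdot 14}{167 \sqrt{M}} = -3 + \frac{7 \frac{1}{167 \sqrt{M}}}{3} = -3 + \frac{7}{501 \sqrt{M}}$)
$J{\left(h \right)} = - \frac{13}{4}$ ($J{\left(h \right)} = \left(- \frac{1}{4}\right) 13 = - \frac{13}{4}$)
$\frac{D{\left(a{\left(y{\left(4,-5 \right)} \right)} \right)}}{J{\left(134 \right)}} = \frac{-3 + \frac{7}{501 \frac{\sqrt{7} \sqrt{30 + 6 \cdot 4}}{7}}}{- \frac{13}{4}} = \left(-3 + \frac{7}{501 \frac{\sqrt{7} \sqrt{30 + 24}}{7}}\right) \left(- \frac{4}{13}\right) = \left(-3 + \frac{7}{501 \frac{3 \sqrt{42}}{7}}\right) \left(- \frac{4}{13}\right) = \left(-3 + \frac{7 \frac{\sqrt{42}}{18}}{501}\right) \left(- \frac{4}{13}\right) = \left(-3 + \frac{7 \sqrt{42}}{9018}\right) \left(- \frac{4}{13}\right) = \frac{12}{13} - \frac{14 \sqrt{42}}{58617}$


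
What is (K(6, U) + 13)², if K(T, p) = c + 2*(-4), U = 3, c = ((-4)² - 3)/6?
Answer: 1849/36 ≈ 51.361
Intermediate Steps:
c = 13/6 (c = (16 - 3)*(⅙) = 13*(⅙) = 13/6 ≈ 2.1667)
K(T, p) = -35/6 (K(T, p) = 13/6 + 2*(-4) = 13/6 - 8 = -35/6)
(K(6, U) + 13)² = (-35/6 + 13)² = (43/6)² = 1849/36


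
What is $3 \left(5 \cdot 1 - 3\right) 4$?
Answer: $24$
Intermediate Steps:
$3 \left(5 \cdot 1 - 3\right) 4 = 3 \left(5 - 3\right) 4 = 3 \cdot 2 \cdot 4 = 6 \cdot 4 = 24$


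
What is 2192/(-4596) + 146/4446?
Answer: -378109/851409 ≈ -0.44410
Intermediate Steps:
2192/(-4596) + 146/4446 = 2192*(-1/4596) + 146*(1/4446) = -548/1149 + 73/2223 = -378109/851409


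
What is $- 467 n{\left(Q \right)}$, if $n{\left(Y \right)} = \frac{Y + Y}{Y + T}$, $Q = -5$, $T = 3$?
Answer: $-2335$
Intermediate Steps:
$n{\left(Y \right)} = \frac{2 Y}{3 + Y}$ ($n{\left(Y \right)} = \frac{Y + Y}{Y + 3} = \frac{2 Y}{3 + Y}$)
$- 467 n{\left(Q \right)} = - 467 \cdot 2 \left(-5\right) \frac{1}{3 - 5} = - 467 \cdot 2 \left(-5\right) \frac{1}{-2} = - 467 \cdot 2 \left(-5\right) \left(- \frac{1}{2}\right) = \left(-467\right) 5 = -2335$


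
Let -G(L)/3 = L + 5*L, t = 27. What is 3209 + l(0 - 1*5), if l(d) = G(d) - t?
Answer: 3272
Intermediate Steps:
G(L) = -18*L (G(L) = -3*(L + 5*L) = -18*L)
l(d) = -27 - 18*d (l(d) = -18*d - 1*27 = -18*d - 27 = -27 - 18*d)
3209 + l(0 - 1*5) = 3209 + (-27 - 18*(0 - 1*5)) = 3209 + (-27 - 18*(0 - 5)) = 3209 + (-27 - 18*(-5)) = 3209 + (-27 + 90) = 3209 + 63 = 3272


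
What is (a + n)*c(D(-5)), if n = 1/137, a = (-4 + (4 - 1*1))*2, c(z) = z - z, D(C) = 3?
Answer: 0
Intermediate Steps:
c(z) = 0
a = -2 (a = (-4 + (4 - 1))*2 = (-4 + 3)*2 = -1*2 = -2)
n = 1/137 ≈ 0.0072993
(a + n)*c(D(-5)) = (-2 + 1/137)*0 = -273/137*0 = 0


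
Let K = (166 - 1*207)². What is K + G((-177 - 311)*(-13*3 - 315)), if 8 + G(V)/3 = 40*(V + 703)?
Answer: 20816257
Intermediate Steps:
K = 1681 (K = (166 - 207)² = (-41)² = 1681)
G(V) = 84336 + 120*V (G(V) = -24 + 3*(40*(V + 703)) = -24 + 3*(40*(703 + V)) = -24 + 3*(28120 + 40*V) = -24 + (84360 + 120*V) = 84336 + 120*V)
K + G((-177 - 311)*(-13*3 - 315)) = 1681 + (84336 + 120*((-177 - 311)*(-13*3 - 315))) = 1681 + (84336 + 120*(-488*(-39 - 315))) = 1681 + (84336 + 120*(-488*(-354))) = 1681 + (84336 + 120*172752) = 1681 + (84336 + 20730240) = 1681 + 20814576 = 20816257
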